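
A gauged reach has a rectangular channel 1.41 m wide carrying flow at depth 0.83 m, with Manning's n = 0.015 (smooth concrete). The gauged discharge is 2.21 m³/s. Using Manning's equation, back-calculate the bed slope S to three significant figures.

0.00290

A = b·y = 1.41 × 0.83 = 1.170 m²
P = b + 2y = 1.41 + 2×0.83 = 3.070 m
R = A/P = 1.170/3.070 = 0.3812 m
S = (Q·n / (1·A·R^(2/3)))² = (2.21×0.015 / (1×1.170×0.5257))² = 0.002903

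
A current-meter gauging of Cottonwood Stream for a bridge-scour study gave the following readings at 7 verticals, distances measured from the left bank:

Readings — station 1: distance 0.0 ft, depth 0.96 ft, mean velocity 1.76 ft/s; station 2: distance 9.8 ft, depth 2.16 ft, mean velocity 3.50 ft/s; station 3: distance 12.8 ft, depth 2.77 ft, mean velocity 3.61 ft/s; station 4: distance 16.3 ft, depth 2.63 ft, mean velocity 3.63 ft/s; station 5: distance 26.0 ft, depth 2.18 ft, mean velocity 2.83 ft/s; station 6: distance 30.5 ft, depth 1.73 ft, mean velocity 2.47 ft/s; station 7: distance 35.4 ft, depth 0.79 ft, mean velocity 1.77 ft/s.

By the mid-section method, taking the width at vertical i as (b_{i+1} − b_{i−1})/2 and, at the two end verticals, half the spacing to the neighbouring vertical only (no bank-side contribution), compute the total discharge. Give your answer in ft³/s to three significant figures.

w_1 = (9.8 − 0.0)/2 = 4.9 ft; q_1 = 1.76 × 0.96 × 4.9 = 8.279 ft³/s
w_2 = (12.8 − 0.0)/2 = 6.4 ft; q_2 = 3.50 × 2.16 × 6.4 = 48.38 ft³/s
w_3 = (16.3 − 9.8)/2 = 3.25 ft; q_3 = 3.61 × 2.77 × 3.25 = 32.50 ft³/s
w_4 = (26.0 − 12.8)/2 = 6.6 ft; q_4 = 3.63 × 2.63 × 6.6 = 63.01 ft³/s
w_5 = (30.5 − 16.3)/2 = 7.1 ft; q_5 = 2.83 × 2.18 × 7.1 = 43.80 ft³/s
w_6 = (35.4 − 26.0)/2 = 4.7 ft; q_6 = 2.47 × 1.73 × 4.7 = 20.08 ft³/s
w_7 = (35.4 − 30.5)/2 = 2.45 ft; q_7 = 1.77 × 0.79 × 2.45 = 3.426 ft³/s
Q = Σ qᵢ = 219.5 ft³/s

219 ft³/s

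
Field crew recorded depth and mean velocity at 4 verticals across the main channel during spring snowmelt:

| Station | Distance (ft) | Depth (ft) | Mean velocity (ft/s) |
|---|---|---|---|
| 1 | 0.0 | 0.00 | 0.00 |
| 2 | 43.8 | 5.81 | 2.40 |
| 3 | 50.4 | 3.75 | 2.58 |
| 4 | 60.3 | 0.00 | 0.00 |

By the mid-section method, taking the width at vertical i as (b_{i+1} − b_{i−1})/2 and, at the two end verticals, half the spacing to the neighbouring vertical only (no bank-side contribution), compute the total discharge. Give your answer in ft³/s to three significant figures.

431 ft³/s

w_2 = (50.4 − 0.0)/2 = 25.2 ft; q_2 = 2.40 × 5.81 × 25.2 = 351.4 ft³/s
w_3 = (60.3 − 43.8)/2 = 8.25 ft; q_3 = 2.58 × 3.75 × 8.25 = 79.82 ft³/s
Stations 1, 4 contribute zero (depth or velocity is 0).
Q = Σ qᵢ = 431.2 ft³/s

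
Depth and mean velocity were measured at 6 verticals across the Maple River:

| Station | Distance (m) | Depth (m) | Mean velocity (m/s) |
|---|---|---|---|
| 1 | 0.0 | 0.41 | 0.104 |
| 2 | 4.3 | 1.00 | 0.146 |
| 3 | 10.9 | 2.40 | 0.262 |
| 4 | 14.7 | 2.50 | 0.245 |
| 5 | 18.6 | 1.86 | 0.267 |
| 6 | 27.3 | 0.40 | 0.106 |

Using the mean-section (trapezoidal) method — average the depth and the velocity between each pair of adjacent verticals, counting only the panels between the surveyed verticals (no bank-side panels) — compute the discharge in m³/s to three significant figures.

9.04 m³/s

Panel 1-2: Δb = 4.3 m, d̄ = (0.41+1.00)/2 = 0.705, v̄ = (0.104+0.146)/2 = 0.125 → q = 4.3×0.705×0.125 = 0.3789 m³/s
Panel 2-3: Δb = 6.6 m, d̄ = (1.00+2.40)/2 = 1.7, v̄ = (0.146+0.262)/2 = 0.204 → q = 6.6×1.7×0.204 = 2.289 m³/s
Panel 3-4: Δb = 3.8 m, d̄ = (2.40+2.50)/2 = 2.45, v̄ = (0.262+0.245)/2 = 0.2535 → q = 3.8×2.45×0.2535 = 2.360 m³/s
Panel 4-5: Δb = 3.9 m, d̄ = (2.50+1.86)/2 = 2.18, v̄ = (0.245+0.267)/2 = 0.256 → q = 3.9×2.18×0.256 = 2.177 m³/s
Panel 5-6: Δb = 8.7 m, d̄ = (1.86+0.40)/2 = 1.13, v̄ = (0.267+0.106)/2 = 0.1865 → q = 8.7×1.13×0.1865 = 1.833 m³/s
Q = Σ q = 9.038 m³/s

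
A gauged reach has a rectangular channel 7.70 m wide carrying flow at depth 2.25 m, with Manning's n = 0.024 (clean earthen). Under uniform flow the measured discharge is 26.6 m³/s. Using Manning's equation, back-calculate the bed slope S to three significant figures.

A = b·y = 7.70 × 2.25 = 17.33 m²
P = b + 2y = 7.70 + 2×2.25 = 12.20 m
R = A/P = 17.33/12.20 = 1.420 m
S = (Q·n / (1·A·R^(2/3)))² = (26.6×0.024 / (1×17.33×1.263))² = 0.0008507

0.000851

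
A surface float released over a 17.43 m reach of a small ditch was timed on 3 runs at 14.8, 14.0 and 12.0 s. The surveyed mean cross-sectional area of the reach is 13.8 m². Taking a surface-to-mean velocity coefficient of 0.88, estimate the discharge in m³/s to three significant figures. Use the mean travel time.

15.6 m³/s

t̄ = (14.8 + 14.0 + 12.0) / 3 = 13.6 s
v_surface = L / t̄ = 17.43 / 13.6 = 1.282 m/s
v_mean = 0.88 × 1.282 = 1.128 m/s
Q = A × v_mean = 13.8 × 1.128 = 15.56 m³/s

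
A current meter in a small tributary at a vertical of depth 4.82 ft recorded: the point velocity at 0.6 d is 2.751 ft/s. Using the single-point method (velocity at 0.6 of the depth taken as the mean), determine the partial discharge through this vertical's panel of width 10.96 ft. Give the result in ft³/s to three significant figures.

145 ft³/s

v̄ = v₀.₆ = 2.751 ft/s
q = v̄ × d × w = 2.751 × 4.82 × 10.96 = 145.3 ft³/s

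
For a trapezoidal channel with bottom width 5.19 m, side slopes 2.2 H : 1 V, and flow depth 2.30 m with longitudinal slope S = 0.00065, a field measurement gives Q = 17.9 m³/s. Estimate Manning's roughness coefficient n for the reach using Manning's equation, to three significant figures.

A = (b + z·y)·y = (5.19 + 2.2×2.30)×2.30 = 23.58 m²
P = b + 2y√(1+z²) = 5.19 + 2×2.30×√(1+2.2²) = 16.31 m
R = A/P = 23.58/16.31 = 1.446 m
n = (1/Q)·A·R^(2/3)·S^(1/2) = (1/17.9) × 23.58 × 1.279 × 0.02550 = 0.04293

0.0429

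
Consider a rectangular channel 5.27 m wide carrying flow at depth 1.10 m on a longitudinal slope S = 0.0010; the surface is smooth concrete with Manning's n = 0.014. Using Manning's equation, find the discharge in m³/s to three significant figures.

A = b·y = 5.27 × 1.10 = 5.797 m²
P = b + 2y = 5.27 + 2×1.10 = 7.470 m
R = A/P = 5.797/7.470 = 0.7760 m
Q = (1/n)·A·R^(2/3)·S^(1/2) = (1/0.014) × 5.797 × 0.7760^(2/3) × 0.0010^(1/2) = 11.06 m³/s

11.1 m³/s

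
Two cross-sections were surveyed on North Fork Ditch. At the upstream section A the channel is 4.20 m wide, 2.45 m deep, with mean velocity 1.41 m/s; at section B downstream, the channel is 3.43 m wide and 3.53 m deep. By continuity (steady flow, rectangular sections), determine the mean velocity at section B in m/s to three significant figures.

Q = A₁V₁ = (4.20×2.45) × 1.41 = 14.51 m³/s
A₂ = 3.43 × 3.53 = 12.11 m²
V₂ = Q/A₂ = 14.51/12.11 = 1.198 m/s

1.20 m/s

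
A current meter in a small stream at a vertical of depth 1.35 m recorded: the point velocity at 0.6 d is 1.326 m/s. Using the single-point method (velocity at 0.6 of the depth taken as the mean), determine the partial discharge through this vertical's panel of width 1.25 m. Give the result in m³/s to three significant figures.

2.24 m³/s

v̄ = v₀.₆ = 1.326 m/s
q = v̄ × d × w = 1.326 × 1.35 × 1.25 = 2.238 m³/s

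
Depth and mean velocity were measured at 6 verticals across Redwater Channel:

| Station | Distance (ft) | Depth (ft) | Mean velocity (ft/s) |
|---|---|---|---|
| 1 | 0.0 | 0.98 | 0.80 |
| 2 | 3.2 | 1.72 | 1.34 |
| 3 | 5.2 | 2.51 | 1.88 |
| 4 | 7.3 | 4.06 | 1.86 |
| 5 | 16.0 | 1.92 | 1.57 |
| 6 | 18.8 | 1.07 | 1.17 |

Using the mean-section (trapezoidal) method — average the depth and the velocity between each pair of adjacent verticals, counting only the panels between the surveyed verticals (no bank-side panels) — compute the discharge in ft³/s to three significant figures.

74.7 ft³/s

Panel 1-2: Δb = 3.2 ft, d̄ = (0.98+1.72)/2 = 1.35, v̄ = (0.80+1.34)/2 = 1.07 → q = 3.2×1.35×1.07 = 4.622 ft³/s
Panel 2-3: Δb = 2 ft, d̄ = (1.72+2.51)/2 = 2.115, v̄ = (1.34+1.88)/2 = 1.61 → q = 2×2.115×1.61 = 6.810 ft³/s
Panel 3-4: Δb = 2.1 ft, d̄ = (2.51+4.06)/2 = 3.285, v̄ = (1.88+1.86)/2 = 1.87 → q = 2.1×3.285×1.87 = 12.90 ft³/s
Panel 4-5: Δb = 8.7 ft, d̄ = (4.06+1.92)/2 = 2.99, v̄ = (1.86+1.57)/2 = 1.715 → q = 8.7×2.99×1.715 = 44.61 ft³/s
Panel 5-6: Δb = 2.8 ft, d̄ = (1.92+1.07)/2 = 1.495, v̄ = (1.57+1.17)/2 = 1.37 → q = 2.8×1.495×1.37 = 5.735 ft³/s
Q = Σ q = 74.68 ft³/s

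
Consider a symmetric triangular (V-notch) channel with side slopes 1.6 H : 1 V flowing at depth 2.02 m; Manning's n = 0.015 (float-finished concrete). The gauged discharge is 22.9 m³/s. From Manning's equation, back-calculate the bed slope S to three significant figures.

0.00340

A = z·y² = 1.6×2.02² = 6.529 m²
P = 2y√(1+z²) = 2×2.02×√(1+1.6²) = 7.623 m
R = A/P = 6.529/7.623 = 0.8565 m
S = (Q·n / (1·A·R^(2/3)))² = (22.9×0.015 / (1×6.529×0.9019))² = 0.003403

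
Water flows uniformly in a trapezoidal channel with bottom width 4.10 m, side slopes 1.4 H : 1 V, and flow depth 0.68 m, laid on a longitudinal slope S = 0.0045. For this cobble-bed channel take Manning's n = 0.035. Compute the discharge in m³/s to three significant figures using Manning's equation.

4.33 m³/s

A = (b + z·y)·y = (4.10 + 1.4×0.68)×0.68 = 3.435 m²
P = b + 2y√(1+z²) = 4.10 + 2×0.68×√(1+1.4²) = 6.440 m
R = A/P = 3.435/6.440 = 0.5335 m
Q = (1/n)·A·R^(2/3)·S^(1/2) = (1/0.035) × 3.435 × 0.5335^(2/3) × 0.0045^(1/2) = 4.331 m³/s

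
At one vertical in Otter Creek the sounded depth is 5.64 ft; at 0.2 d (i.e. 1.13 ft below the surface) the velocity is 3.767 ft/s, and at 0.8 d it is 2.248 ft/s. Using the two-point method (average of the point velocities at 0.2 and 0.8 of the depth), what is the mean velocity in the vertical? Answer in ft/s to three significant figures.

v̄ = (3.767 + 2.248) / 2 = 3.008 ft/s

3.01 ft/s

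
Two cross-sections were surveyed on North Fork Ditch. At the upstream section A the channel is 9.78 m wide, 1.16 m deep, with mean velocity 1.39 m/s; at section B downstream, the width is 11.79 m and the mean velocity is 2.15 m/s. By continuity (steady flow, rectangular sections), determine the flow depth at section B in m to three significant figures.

0.622 m

Q = A₁V₁ = (9.78×1.16) × 1.39 = 15.77 m³/s
d₂ = Q/(b₂ V₂) = 15.77/(11.79×2.15) = 0.6221 m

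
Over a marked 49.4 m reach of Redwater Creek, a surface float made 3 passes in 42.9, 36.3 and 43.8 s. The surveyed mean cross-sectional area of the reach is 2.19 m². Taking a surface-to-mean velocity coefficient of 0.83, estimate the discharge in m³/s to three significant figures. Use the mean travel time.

2.19 m³/s

t̄ = (42.9 + 36.3 + 43.8) / 3 = 41 s
v_surface = L / t̄ = 49.4 / 41 = 1.205 m/s
v_mean = 0.83 × 1.205 = 1.000 m/s
Q = A × v_mean = 2.19 × 1.000 = 2.190 m³/s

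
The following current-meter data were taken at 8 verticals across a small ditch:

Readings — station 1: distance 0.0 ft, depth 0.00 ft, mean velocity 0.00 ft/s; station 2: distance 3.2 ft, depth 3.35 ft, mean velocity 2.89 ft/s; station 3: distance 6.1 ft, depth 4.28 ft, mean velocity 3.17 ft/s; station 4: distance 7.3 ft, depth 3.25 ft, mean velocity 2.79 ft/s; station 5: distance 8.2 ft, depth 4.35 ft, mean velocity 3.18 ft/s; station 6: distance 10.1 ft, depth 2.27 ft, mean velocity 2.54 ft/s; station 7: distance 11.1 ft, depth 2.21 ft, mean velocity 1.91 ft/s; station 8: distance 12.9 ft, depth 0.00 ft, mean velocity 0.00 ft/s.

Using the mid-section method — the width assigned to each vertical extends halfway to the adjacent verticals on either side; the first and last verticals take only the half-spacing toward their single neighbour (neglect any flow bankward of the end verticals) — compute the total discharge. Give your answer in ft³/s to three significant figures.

100 ft³/s

w_2 = (6.1 − 0.0)/2 = 3.05 ft; q_2 = 2.89 × 3.35 × 3.05 = 29.53 ft³/s
w_3 = (7.3 − 3.2)/2 = 2.05 ft; q_3 = 3.17 × 4.28 × 2.05 = 27.81 ft³/s
w_4 = (8.2 − 6.1)/2 = 1.05 ft; q_4 = 2.79 × 3.25 × 1.05 = 9.521 ft³/s
w_5 = (10.1 − 7.3)/2 = 1.4 ft; q_5 = 3.18 × 4.35 × 1.4 = 19.37 ft³/s
w_6 = (11.1 − 8.2)/2 = 1.45 ft; q_6 = 2.54 × 2.27 × 1.45 = 8.360 ft³/s
w_7 = (12.9 − 10.1)/2 = 1.4 ft; q_7 = 1.91 × 2.21 × 1.4 = 5.910 ft³/s
Stations 1, 8 contribute zero (depth or velocity is 0).
Q = Σ qᵢ = 100.5 ft³/s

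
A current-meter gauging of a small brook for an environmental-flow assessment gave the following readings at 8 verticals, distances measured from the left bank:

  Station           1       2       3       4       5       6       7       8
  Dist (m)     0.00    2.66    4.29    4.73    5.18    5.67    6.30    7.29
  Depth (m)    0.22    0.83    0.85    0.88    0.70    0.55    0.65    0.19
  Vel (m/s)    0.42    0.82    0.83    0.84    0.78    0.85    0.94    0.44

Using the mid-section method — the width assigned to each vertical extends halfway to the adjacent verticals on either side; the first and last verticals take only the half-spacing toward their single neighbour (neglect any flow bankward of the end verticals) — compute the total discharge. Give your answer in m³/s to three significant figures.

w_1 = (2.66 − 0.00)/2 = 1.33 m; q_1 = 0.42 × 0.22 × 1.33 = 0.1229 m³/s
w_2 = (4.29 − 0.00)/2 = 2.145 m; q_2 = 0.82 × 0.83 × 2.145 = 1.460 m³/s
w_3 = (4.73 − 2.66)/2 = 1.035 m; q_3 = 0.83 × 0.85 × 1.035 = 0.7302 m³/s
w_4 = (5.18 − 4.29)/2 = 0.445 m; q_4 = 0.84 × 0.88 × 0.445 = 0.3289 m³/s
w_5 = (5.67 − 4.73)/2 = 0.47 m; q_5 = 0.78 × 0.70 × 0.47 = 0.2566 m³/s
w_6 = (6.30 − 5.18)/2 = 0.56 m; q_6 = 0.85 × 0.55 × 0.56 = 0.2618 m³/s
w_7 = (7.29 − 5.67)/2 = 0.81 m; q_7 = 0.94 × 0.65 × 0.81 = 0.4949 m³/s
w_8 = (7.29 − 6.30)/2 = 0.495 m; q_8 = 0.44 × 0.19 × 0.495 = 0.04138 m³/s
Q = Σ qᵢ = 3.697 m³/s

3.70 m³/s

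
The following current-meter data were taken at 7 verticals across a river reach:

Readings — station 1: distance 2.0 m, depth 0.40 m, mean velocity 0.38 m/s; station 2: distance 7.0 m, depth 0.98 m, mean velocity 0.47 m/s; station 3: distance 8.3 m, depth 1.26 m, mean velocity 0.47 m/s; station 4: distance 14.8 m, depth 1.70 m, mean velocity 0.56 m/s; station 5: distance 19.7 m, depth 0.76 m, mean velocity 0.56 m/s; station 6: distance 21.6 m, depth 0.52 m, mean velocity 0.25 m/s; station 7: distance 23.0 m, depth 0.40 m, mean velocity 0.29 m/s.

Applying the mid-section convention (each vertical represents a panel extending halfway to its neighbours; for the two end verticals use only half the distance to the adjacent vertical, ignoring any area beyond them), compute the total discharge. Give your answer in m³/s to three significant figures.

w_1 = (7.0 − 2.0)/2 = 2.5 m; q_1 = 0.38 × 0.40 × 2.5 = 0.3800 m³/s
w_2 = (8.3 − 2.0)/2 = 3.15 m; q_2 = 0.47 × 0.98 × 3.15 = 1.451 m³/s
w_3 = (14.8 − 7.0)/2 = 3.9 m; q_3 = 0.47 × 1.26 × 3.9 = 2.310 m³/s
w_4 = (19.7 − 8.3)/2 = 5.7 m; q_4 = 0.56 × 1.70 × 5.7 = 5.426 m³/s
w_5 = (21.6 − 14.8)/2 = 3.4 m; q_5 = 0.56 × 0.76 × 3.4 = 1.447 m³/s
w_6 = (23.0 − 19.7)/2 = 1.65 m; q_6 = 0.25 × 0.52 × 1.65 = 0.2145 m³/s
w_7 = (23.0 − 21.6)/2 = 0.7 m; q_7 = 0.29 × 0.40 × 0.7 = 0.08120 m³/s
Q = Σ qᵢ = 11.31 m³/s

11.3 m³/s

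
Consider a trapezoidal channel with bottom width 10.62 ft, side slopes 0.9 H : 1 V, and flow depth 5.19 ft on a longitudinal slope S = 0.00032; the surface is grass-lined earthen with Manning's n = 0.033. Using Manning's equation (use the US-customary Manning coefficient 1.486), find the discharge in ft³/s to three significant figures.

140 ft³/s

A = (b + z·y)·y = (10.62 + 0.9×5.19)×5.19 = 79.36 ft²
P = b + 2y√(1+z²) = 10.62 + 2×5.19×√(1+0.9²) = 24.58 ft
R = A/P = 79.36/24.58 = 3.228 ft
Q = (1.486/n)·A·R^(2/3)·S^(1/2) = (1.486/0.033) × 79.36 × 3.228^(2/3) × 0.00032^(1/2) = 139.6 ft³/s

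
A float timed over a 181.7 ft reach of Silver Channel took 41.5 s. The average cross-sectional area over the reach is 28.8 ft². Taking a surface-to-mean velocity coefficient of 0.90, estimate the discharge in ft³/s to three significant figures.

113 ft³/s

v_surface = L / t̄ = 181.7 / 41.5 = 4.378 ft/s
v_mean = 0.90 × 4.378 = 3.940 ft/s
Q = A × v_mean = 28.8 × 3.940 = 113.5 ft³/s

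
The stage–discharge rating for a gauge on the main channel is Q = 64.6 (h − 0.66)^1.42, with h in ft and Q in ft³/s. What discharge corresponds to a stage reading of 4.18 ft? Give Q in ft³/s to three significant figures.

Q = 64.6 × (4.18 − 0.66)^1.42 = 64.6 × 3.52^1.42 = 385.8 ft³/s

386 ft³/s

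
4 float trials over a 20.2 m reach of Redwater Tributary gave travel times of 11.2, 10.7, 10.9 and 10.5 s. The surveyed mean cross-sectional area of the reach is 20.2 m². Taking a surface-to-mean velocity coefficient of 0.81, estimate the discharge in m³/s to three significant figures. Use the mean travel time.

30.5 m³/s

t̄ = (11.2 + 10.7 + 10.9 + 10.5) / 4 = 10.825 s
v_surface = L / t̄ = 20.2 / 10.825 = 1.866 m/s
v_mean = 0.81 × 1.866 = 1.512 m/s
Q = A × v_mean = 20.2 × 1.512 = 30.53 m³/s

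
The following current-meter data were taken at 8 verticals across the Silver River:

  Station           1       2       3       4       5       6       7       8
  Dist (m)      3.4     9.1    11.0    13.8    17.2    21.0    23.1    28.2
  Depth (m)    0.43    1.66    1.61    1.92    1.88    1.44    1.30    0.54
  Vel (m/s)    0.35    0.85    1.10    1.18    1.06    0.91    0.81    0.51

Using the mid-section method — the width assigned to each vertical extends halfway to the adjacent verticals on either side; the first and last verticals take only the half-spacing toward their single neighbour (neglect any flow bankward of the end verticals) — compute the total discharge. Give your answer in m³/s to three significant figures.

w_1 = (9.1 − 3.4)/2 = 2.85 m; q_1 = 0.35 × 0.43 × 2.85 = 0.4289 m³/s
w_2 = (11.0 − 3.4)/2 = 3.8 m; q_2 = 0.85 × 1.66 × 3.8 = 5.362 m³/s
w_3 = (13.8 − 9.1)/2 = 2.35 m; q_3 = 1.10 × 1.61 × 2.35 = 4.162 m³/s
w_4 = (17.2 − 11.0)/2 = 3.1 m; q_4 = 1.18 × 1.92 × 3.1 = 7.023 m³/s
w_5 = (21.0 − 13.8)/2 = 3.6 m; q_5 = 1.06 × 1.88 × 3.6 = 7.174 m³/s
w_6 = (23.1 − 17.2)/2 = 2.95 m; q_6 = 0.91 × 1.44 × 2.95 = 3.866 m³/s
w_7 = (28.2 − 21.0)/2 = 3.6 m; q_7 = 0.81 × 1.30 × 3.6 = 3.791 m³/s
w_8 = (28.2 − 23.1)/2 = 2.55 m; q_8 = 0.51 × 0.54 × 2.55 = 0.7023 m³/s
Q = Σ qᵢ = 32.51 m³/s

32.5 m³/s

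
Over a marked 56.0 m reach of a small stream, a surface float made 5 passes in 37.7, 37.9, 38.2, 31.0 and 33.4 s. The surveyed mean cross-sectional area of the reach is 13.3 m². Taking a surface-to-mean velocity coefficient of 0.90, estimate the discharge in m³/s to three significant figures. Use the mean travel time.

18.8 m³/s

t̄ = (37.7 + 37.9 + 38.2 + 31.0 + 33.4) / 5 = 35.64 s
v_surface = L / t̄ = 56.0 / 35.64 = 1.571 m/s
v_mean = 0.90 × 1.571 = 1.414 m/s
Q = A × v_mean = 13.3 × 1.414 = 18.81 m³/s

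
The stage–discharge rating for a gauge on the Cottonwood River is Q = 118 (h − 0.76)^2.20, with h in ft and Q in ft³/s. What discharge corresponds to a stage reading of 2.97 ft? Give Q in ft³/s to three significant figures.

675 ft³/s

Q = 118 × (2.97 − 0.76)^2.20 = 118 × 2.21^2.20 = 675.4 ft³/s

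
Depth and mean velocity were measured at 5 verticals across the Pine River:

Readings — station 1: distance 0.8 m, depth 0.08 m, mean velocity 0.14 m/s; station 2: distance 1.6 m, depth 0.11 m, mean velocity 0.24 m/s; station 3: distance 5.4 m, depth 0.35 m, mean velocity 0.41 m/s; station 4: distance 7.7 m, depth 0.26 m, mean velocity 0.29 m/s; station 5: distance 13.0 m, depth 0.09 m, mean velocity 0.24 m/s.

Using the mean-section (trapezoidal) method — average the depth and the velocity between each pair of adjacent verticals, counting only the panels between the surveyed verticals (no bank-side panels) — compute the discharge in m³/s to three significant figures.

Panel 1-2: Δb = 0.8 m, d̄ = (0.08+0.11)/2 = 0.095, v̄ = (0.14+0.24)/2 = 0.19 → q = 0.8×0.095×0.19 = 0.01444 m³/s
Panel 2-3: Δb = 3.8 m, d̄ = (0.11+0.35)/2 = 0.23, v̄ = (0.24+0.41)/2 = 0.325 → q = 3.8×0.23×0.325 = 0.2841 m³/s
Panel 3-4: Δb = 2.3 m, d̄ = (0.35+0.26)/2 = 0.305, v̄ = (0.41+0.29)/2 = 0.35 → q = 2.3×0.305×0.35 = 0.2455 m³/s
Panel 4-5: Δb = 5.3 m, d̄ = (0.26+0.09)/2 = 0.175, v̄ = (0.29+0.24)/2 = 0.265 → q = 5.3×0.175×0.265 = 0.2458 m³/s
Q = Σ q = 0.7898 m³/s

0.790 m³/s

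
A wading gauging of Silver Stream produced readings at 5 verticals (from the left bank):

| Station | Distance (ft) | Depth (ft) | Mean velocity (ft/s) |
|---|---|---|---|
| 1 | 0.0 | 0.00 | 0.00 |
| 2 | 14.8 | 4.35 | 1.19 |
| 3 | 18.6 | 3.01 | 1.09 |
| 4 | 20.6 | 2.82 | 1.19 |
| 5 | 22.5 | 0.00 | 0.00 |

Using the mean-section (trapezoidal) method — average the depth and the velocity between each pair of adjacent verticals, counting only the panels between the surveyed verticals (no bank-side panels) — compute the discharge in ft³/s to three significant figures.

43.3 ft³/s

Panel 1-2: Δb = 14.8 ft, d̄ = (0.00+4.35)/2 = 2.175, v̄ = (0.00+1.19)/2 = 0.595 → q = 14.8×2.175×0.595 = 19.15 ft³/s
Panel 2-3: Δb = 3.8 ft, d̄ = (4.35+3.01)/2 = 3.68, v̄ = (1.19+1.09)/2 = 1.14 → q = 3.8×3.68×1.14 = 15.94 ft³/s
Panel 3-4: Δb = 2 ft, d̄ = (3.01+2.82)/2 = 2.915, v̄ = (1.09+1.19)/2 = 1.14 → q = 2×2.915×1.14 = 6.646 ft³/s
Panel 4-5: Δb = 1.9 ft, d̄ = (2.82+0.00)/2 = 1.41, v̄ = (1.19+0.00)/2 = 0.595 → q = 1.9×1.41×0.595 = 1.594 ft³/s
Q = Σ q = 43.34 ft³/s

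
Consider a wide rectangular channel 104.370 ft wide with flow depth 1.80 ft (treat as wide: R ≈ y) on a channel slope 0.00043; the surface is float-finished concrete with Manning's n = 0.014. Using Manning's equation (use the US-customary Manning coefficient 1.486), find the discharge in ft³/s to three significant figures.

612 ft³/s

A = b·y = 104.370 × 1.80 = 187.9 ft²
Wide channel: R ≈ y = 1.80 ft
Q = (1.486/n)·A·R^(2/3)·S^(1/2) = (1.486/0.014) × 187.9 × 1.800^(2/3) × 0.00043^(1/2) = 611.9 ft³/s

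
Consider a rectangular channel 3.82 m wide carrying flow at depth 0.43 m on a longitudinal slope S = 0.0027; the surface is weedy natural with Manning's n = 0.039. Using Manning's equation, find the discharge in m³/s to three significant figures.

1.09 m³/s

A = b·y = 3.82 × 0.43 = 1.643 m²
P = b + 2y = 3.82 + 2×0.43 = 4.680 m
R = A/P = 1.643/4.680 = 0.3510 m
Q = (1/n)·A·R^(2/3)·S^(1/2) = (1/0.039) × 1.643 × 0.3510^(2/3) × 0.0027^(1/2) = 1.089 m³/s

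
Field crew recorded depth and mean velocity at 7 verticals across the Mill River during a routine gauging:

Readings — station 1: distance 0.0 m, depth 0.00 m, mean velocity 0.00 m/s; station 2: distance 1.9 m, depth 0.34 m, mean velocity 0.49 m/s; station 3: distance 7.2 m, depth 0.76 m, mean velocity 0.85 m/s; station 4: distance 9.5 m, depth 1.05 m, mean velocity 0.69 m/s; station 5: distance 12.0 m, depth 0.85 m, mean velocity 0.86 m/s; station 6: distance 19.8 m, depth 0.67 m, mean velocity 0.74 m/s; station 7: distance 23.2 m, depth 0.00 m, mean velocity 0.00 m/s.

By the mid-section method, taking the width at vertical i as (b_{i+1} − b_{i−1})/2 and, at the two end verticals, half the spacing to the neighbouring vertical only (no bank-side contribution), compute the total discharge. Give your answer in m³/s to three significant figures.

w_2 = (7.2 − 0.0)/2 = 3.6 m; q_2 = 0.49 × 0.34 × 3.6 = 0.5998 m³/s
w_3 = (9.5 − 1.9)/2 = 3.8 m; q_3 = 0.85 × 0.76 × 3.8 = 2.455 m³/s
w_4 = (12.0 − 7.2)/2 = 2.4 m; q_4 = 0.69 × 1.05 × 2.4 = 1.739 m³/s
w_5 = (19.8 − 9.5)/2 = 5.15 m; q_5 = 0.86 × 0.85 × 5.15 = 3.765 m³/s
w_6 = (23.2 − 12.0)/2 = 5.6 m; q_6 = 0.74 × 0.67 × 5.6 = 2.776 m³/s
Stations 1, 7 contribute zero (depth or velocity is 0).
Q = Σ qᵢ = 11.33 m³/s

11.3 m³/s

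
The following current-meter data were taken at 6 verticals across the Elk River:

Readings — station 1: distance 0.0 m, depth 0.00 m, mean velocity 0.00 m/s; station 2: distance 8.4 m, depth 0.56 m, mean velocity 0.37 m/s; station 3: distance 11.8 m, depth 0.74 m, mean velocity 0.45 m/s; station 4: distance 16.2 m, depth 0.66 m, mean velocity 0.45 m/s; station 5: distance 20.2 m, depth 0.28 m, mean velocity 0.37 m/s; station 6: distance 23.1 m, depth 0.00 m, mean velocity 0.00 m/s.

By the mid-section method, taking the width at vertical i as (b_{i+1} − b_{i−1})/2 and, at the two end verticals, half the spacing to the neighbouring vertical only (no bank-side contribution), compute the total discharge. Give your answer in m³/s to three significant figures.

4.13 m³/s

w_2 = (11.8 − 0.0)/2 = 5.9 m; q_2 = 0.37 × 0.56 × 5.9 = 1.222 m³/s
w_3 = (16.2 − 8.4)/2 = 3.9 m; q_3 = 0.45 × 0.74 × 3.9 = 1.299 m³/s
w_4 = (20.2 − 11.8)/2 = 4.2 m; q_4 = 0.45 × 0.66 × 4.2 = 1.247 m³/s
w_5 = (23.1 − 16.2)/2 = 3.45 m; q_5 = 0.37 × 0.28 × 3.45 = 0.3574 m³/s
Stations 1, 6 contribute zero (depth or velocity is 0).
Q = Σ qᵢ = 4.126 m³/s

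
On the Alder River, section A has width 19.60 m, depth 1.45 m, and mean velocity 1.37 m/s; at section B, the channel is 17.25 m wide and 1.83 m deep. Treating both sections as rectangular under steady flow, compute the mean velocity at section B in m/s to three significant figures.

Q = A₁V₁ = (19.60×1.45) × 1.37 = 38.94 m³/s
A₂ = 17.25 × 1.83 = 31.57 m²
V₂ = Q/A₂ = 38.94/31.57 = 1.233 m/s

1.23 m/s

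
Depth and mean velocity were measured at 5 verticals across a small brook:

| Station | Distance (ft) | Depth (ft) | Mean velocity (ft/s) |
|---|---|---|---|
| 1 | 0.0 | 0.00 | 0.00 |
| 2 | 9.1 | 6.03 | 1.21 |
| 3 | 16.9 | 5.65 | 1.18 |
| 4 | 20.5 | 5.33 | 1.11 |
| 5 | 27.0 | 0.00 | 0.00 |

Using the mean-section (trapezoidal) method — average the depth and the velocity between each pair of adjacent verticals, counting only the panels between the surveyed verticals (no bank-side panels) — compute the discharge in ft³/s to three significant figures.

103 ft³/s

Panel 1-2: Δb = 9.1 ft, d̄ = (0.00+6.03)/2 = 3.015, v̄ = (0.00+1.21)/2 = 0.605 → q = 9.1×3.015×0.605 = 16.60 ft³/s
Panel 2-3: Δb = 7.8 ft, d̄ = (6.03+5.65)/2 = 5.84, v̄ = (1.21+1.18)/2 = 1.195 → q = 7.8×5.84×1.195 = 54.43 ft³/s
Panel 3-4: Δb = 3.6 ft, d̄ = (5.65+5.33)/2 = 5.49, v̄ = (1.18+1.11)/2 = 1.145 → q = 3.6×5.49×1.145 = 22.63 ft³/s
Panel 4-5: Δb = 6.5 ft, d̄ = (5.33+0.00)/2 = 2.665, v̄ = (1.11+0.00)/2 = 0.555 → q = 6.5×2.665×0.555 = 9.614 ft³/s
Q = Σ q = 103.3 ft³/s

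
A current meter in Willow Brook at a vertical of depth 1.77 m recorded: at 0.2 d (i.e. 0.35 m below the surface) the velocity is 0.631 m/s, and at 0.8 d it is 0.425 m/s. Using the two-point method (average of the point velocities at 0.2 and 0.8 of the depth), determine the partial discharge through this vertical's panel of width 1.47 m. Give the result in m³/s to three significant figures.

1.37 m³/s

v̄ = (0.631 + 0.425) / 2 = 0.5280 m/s
q = v̄ × d × w = 0.5280 × 1.77 × 1.47 = 1.374 m³/s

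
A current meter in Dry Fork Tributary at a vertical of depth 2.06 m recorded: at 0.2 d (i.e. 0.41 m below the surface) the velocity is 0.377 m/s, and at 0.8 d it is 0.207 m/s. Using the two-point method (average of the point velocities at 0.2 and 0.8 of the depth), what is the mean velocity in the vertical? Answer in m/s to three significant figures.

v̄ = (0.377 + 0.207) / 2 = 0.2920 m/s

0.292 m/s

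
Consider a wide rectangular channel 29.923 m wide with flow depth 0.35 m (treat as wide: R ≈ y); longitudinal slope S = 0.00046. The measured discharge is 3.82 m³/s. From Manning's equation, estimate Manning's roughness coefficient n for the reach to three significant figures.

A = b·y = 29.923 × 0.35 = 10.47 m²
Wide channel: R ≈ y = 0.35 m
n = (1/Q)·A·R^(2/3)·S^(1/2) = (1/3.82) × 10.47 × 0.4966 × 0.02145 = 0.02920

0.0292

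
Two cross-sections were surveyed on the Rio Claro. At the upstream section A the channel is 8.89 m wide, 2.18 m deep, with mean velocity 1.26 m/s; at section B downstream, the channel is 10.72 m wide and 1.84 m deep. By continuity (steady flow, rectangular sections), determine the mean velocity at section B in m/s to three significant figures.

1.24 m/s

Q = A₁V₁ = (8.89×2.18) × 1.26 = 24.42 m³/s
A₂ = 10.72 × 1.84 = 19.72 m²
V₂ = Q/A₂ = 24.42/19.72 = 1.238 m/s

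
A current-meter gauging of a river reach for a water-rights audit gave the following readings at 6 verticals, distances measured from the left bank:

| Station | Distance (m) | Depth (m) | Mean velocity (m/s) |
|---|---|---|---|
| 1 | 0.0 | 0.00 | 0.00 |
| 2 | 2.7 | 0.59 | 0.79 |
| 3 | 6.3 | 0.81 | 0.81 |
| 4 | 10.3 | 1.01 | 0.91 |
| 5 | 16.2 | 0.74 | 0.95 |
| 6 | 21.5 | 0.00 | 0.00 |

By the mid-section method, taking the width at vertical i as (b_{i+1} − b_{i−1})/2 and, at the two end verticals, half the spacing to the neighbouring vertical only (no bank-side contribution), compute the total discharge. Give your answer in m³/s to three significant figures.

w_2 = (6.3 − 0.0)/2 = 3.15 m; q_2 = 0.79 × 0.59 × 3.15 = 1.468 m³/s
w_3 = (10.3 − 2.7)/2 = 3.8 m; q_3 = 0.81 × 0.81 × 3.8 = 2.493 m³/s
w_4 = (16.2 − 6.3)/2 = 4.95 m; q_4 = 0.91 × 1.01 × 4.95 = 4.550 m³/s
w_5 = (21.5 − 10.3)/2 = 5.6 m; q_5 = 0.95 × 0.74 × 5.6 = 3.937 m³/s
Stations 1, 6 contribute zero (depth or velocity is 0).
Q = Σ qᵢ = 12.45 m³/s

12.4 m³/s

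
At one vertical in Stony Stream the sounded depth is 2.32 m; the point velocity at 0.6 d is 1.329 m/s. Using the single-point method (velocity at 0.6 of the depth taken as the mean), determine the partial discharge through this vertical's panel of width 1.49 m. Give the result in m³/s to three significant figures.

4.59 m³/s

v̄ = v₀.₆ = 1.329 m/s
q = v̄ × d × w = 1.329 × 2.32 × 1.49 = 4.594 m³/s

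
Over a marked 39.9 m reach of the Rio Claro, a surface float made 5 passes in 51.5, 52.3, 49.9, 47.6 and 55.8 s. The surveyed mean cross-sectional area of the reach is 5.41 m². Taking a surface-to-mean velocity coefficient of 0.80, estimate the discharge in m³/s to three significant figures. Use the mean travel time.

t̄ = (51.5 + 52.3 + 49.9 + 47.6 + 55.8) / 5 = 51.42 s
v_surface = L / t̄ = 39.9 / 51.42 = 0.7760 m/s
v_mean = 0.80 × 0.7760 = 0.6208 m/s
Q = A × v_mean = 5.41 × 0.6208 = 3.358 m³/s

3.36 m³/s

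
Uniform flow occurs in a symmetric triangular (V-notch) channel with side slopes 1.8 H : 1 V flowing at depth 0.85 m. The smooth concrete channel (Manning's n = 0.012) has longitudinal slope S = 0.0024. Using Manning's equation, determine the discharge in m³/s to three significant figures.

2.74 m³/s

A = z·y² = 1.8×0.85² = 1.301 m²
P = 2y√(1+z²) = 2×0.85×√(1+1.8²) = 3.501 m
R = A/P = 1.301/3.501 = 0.3715 m
Q = (1/n)·A·R^(2/3)·S^(1/2) = (1/0.012) × 1.301 × 0.3715^(2/3) × 0.0024^(1/2) = 2.744 m³/s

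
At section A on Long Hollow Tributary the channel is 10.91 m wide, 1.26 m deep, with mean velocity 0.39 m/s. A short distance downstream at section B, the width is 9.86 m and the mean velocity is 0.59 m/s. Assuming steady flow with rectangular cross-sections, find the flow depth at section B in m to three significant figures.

0.922 m

Q = A₁V₁ = (10.91×1.26) × 0.39 = 5.361 m³/s
d₂ = Q/(b₂ V₂) = 5.361/(9.86×0.59) = 0.9216 m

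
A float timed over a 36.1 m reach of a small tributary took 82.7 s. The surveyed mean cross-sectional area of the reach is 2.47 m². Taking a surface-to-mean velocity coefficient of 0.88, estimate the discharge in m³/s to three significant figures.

0.949 m³/s

v_surface = L / t̄ = 36.1 / 82.7 = 0.4365 m/s
v_mean = 0.88 × 0.4365 = 0.3841 m/s
Q = A × v_mean = 2.47 × 0.3841 = 0.9488 m³/s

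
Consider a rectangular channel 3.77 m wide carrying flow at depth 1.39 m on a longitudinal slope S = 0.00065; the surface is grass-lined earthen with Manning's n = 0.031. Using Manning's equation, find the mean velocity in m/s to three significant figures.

0.709 m/s

A = b·y = 3.77 × 1.39 = 5.240 m²
P = b + 2y = 3.77 + 2×1.39 = 6.550 m
R = A/P = 5.240/6.550 = 0.8000 m
Q = (1/n)·A·R^(2/3)·S^(1/2) = (1/0.031) × 5.240 × 0.8000^(2/3) × 0.00065^(1/2) = 3.714 m³/s
V = Q/A = 3.714/5.240 = 0.7088 m/s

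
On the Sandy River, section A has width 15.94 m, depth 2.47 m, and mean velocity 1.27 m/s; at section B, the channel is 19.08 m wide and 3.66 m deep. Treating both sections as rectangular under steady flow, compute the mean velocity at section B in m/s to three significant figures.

Q = A₁V₁ = (15.94×2.47) × 1.27 = 50.00 m³/s
A₂ = 19.08 × 3.66 = 69.83 m²
V₂ = Q/A₂ = 50.00/69.83 = 0.7160 m/s

0.716 m/s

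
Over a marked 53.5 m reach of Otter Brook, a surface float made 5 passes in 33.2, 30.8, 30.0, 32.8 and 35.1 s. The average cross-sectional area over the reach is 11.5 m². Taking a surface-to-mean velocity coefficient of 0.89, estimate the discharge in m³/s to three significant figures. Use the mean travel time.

16.9 m³/s

t̄ = (33.2 + 30.8 + 30.0 + 32.8 + 35.1) / 5 = 32.38 s
v_surface = L / t̄ = 53.5 / 32.38 = 1.652 m/s
v_mean = 0.89 × 1.652 = 1.471 m/s
Q = A × v_mean = 11.5 × 1.471 = 16.91 m³/s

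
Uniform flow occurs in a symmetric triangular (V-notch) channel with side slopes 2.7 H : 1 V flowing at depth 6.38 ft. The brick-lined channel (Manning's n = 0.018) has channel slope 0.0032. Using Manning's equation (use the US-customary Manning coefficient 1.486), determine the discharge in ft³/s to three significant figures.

1070 ft³/s

A = z·y² = 2.7×6.38² = 109.9 ft²
P = 2y√(1+z²) = 2×6.38×√(1+2.7²) = 36.74 ft
R = A/P = 109.9/36.74 = 2.991 ft
Q = (1.486/n)·A·R^(2/3)·S^(1/2) = (1.486/0.018) × 109.9 × 2.991^(2/3) × 0.0032^(1/2) = 1066 ft³/s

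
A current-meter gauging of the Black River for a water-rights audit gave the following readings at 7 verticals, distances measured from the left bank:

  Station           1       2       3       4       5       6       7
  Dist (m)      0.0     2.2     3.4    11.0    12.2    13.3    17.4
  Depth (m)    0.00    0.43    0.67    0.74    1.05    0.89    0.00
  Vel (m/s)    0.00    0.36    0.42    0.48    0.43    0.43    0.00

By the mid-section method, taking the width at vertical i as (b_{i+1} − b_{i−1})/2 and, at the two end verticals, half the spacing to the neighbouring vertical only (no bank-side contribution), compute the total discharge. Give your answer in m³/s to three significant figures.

w_2 = (3.4 − 0.0)/2 = 1.7 m; q_2 = 0.36 × 0.43 × 1.7 = 0.2632 m³/s
w_3 = (11.0 − 2.2)/2 = 4.4 m; q_3 = 0.42 × 0.67 × 4.4 = 1.238 m³/s
w_4 = (12.2 − 3.4)/2 = 4.4 m; q_4 = 0.48 × 0.74 × 4.4 = 1.563 m³/s
w_5 = (13.3 − 11.0)/2 = 1.15 m; q_5 = 0.43 × 1.05 × 1.15 = 0.5192 m³/s
w_6 = (17.4 − 12.2)/2 = 2.6 m; q_6 = 0.43 × 0.89 × 2.6 = 0.9950 m³/s
Stations 1, 7 contribute zero (depth or velocity is 0).
Q = Σ qᵢ = 4.578 m³/s

4.58 m³/s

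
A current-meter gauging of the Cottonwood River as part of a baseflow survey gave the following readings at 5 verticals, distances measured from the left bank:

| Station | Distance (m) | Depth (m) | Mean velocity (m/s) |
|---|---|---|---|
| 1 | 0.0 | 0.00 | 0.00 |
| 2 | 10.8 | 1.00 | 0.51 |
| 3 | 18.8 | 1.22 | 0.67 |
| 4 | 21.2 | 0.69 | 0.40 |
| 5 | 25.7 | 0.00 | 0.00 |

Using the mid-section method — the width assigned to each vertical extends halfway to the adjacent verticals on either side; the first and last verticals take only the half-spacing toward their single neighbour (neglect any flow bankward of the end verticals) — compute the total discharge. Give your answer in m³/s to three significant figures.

10.0 m³/s

w_2 = (18.8 − 0.0)/2 = 9.4 m; q_2 = 0.51 × 1.00 × 9.4 = 4.794 m³/s
w_3 = (21.2 − 10.8)/2 = 5.2 m; q_3 = 0.67 × 1.22 × 5.2 = 4.250 m³/s
w_4 = (25.7 − 18.8)/2 = 3.45 m; q_4 = 0.40 × 0.69 × 3.45 = 0.9522 m³/s
Stations 1, 5 contribute zero (depth or velocity is 0).
Q = Σ qᵢ = 9.997 m³/s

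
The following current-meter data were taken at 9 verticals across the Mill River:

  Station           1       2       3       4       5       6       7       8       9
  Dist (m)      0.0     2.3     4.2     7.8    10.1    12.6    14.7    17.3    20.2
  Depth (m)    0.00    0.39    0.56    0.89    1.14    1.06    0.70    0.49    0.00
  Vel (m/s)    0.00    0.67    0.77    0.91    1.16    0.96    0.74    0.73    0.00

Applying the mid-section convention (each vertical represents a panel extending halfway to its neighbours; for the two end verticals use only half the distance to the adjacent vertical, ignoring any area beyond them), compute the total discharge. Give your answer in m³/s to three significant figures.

w_2 = (4.2 − 0.0)/2 = 2.1 m; q_2 = 0.67 × 0.39 × 2.1 = 0.5487 m³/s
w_3 = (7.8 − 2.3)/2 = 2.75 m; q_3 = 0.77 × 0.56 × 2.75 = 1.186 m³/s
w_4 = (10.1 − 4.2)/2 = 2.95 m; q_4 = 0.91 × 0.89 × 2.95 = 2.389 m³/s
w_5 = (12.6 − 7.8)/2 = 2.4 m; q_5 = 1.16 × 1.14 × 2.4 = 3.174 m³/s
w_6 = (14.7 − 10.1)/2 = 2.3 m; q_6 = 0.96 × 1.06 × 2.3 = 2.340 m³/s
w_7 = (17.3 − 12.6)/2 = 2.35 m; q_7 = 0.74 × 0.70 × 2.35 = 1.217 m³/s
w_8 = (20.2 − 14.7)/2 = 2.75 m; q_8 = 0.73 × 0.49 × 2.75 = 0.9837 m³/s
Stations 1, 9 contribute zero (depth or velocity is 0).
Q = Σ qᵢ = 11.84 m³/s

11.8 m³/s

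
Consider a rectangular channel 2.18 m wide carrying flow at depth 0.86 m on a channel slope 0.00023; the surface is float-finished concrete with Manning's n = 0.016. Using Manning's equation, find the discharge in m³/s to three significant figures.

1.09 m³/s

A = b·y = 2.18 × 0.86 = 1.875 m²
P = b + 2y = 2.18 + 2×0.86 = 3.900 m
R = A/P = 1.875/3.900 = 0.4807 m
Q = (1/n)·A·R^(2/3)·S^(1/2) = (1/0.016) × 1.875 × 0.4807^(2/3) × 0.00023^(1/2) = 1.091 m³/s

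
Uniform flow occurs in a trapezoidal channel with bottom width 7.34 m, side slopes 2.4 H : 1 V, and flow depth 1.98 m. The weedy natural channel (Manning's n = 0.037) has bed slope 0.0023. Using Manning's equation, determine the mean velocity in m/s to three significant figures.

A = (b + z·y)·y = (7.34 + 2.4×1.98)×1.98 = 23.94 m²
P = b + 2y√(1+z²) = 7.34 + 2×1.98×√(1+2.4²) = 17.64 m
R = A/P = 23.94/17.64 = 1.358 m
Q = (1/n)·A·R^(2/3)·S^(1/2) = (1/0.037) × 23.94 × 1.358^(2/3) × 0.0023^(1/2) = 38.05 m³/s
V = Q/A = 38.05/23.94 = 1.589 m/s

1.59 m/s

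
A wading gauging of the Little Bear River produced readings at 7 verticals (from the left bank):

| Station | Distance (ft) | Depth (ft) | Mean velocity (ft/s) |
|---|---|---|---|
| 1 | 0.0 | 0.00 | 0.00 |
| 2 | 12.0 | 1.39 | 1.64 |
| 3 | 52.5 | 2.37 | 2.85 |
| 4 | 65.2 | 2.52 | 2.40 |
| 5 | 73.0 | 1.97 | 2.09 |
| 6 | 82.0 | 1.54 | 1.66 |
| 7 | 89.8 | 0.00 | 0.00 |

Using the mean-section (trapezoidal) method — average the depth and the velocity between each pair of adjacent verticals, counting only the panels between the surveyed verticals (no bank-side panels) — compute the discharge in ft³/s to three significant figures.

333 ft³/s

Panel 1-2: Δb = 12 ft, d̄ = (0.00+1.39)/2 = 0.695, v̄ = (0.00+1.64)/2 = 0.82 → q = 12×0.695×0.82 = 6.839 ft³/s
Panel 2-3: Δb = 40.5 ft, d̄ = (1.39+2.37)/2 = 1.88, v̄ = (1.64+2.85)/2 = 2.245 → q = 40.5×1.88×2.245 = 170.9 ft³/s
Panel 3-4: Δb = 12.7 ft, d̄ = (2.37+2.52)/2 = 2.445, v̄ = (2.85+2.40)/2 = 2.625 → q = 12.7×2.445×2.625 = 81.51 ft³/s
Panel 4-5: Δb = 7.8 ft, d̄ = (2.52+1.97)/2 = 2.245, v̄ = (2.40+2.09)/2 = 2.245 → q = 7.8×2.245×2.245 = 39.31 ft³/s
Panel 5-6: Δb = 9 ft, d̄ = (1.97+1.54)/2 = 1.755, v̄ = (2.09+1.66)/2 = 1.875 → q = 9×1.755×1.875 = 29.62 ft³/s
Panel 6-7: Δb = 7.8 ft, d̄ = (1.54+0.00)/2 = 0.77, v̄ = (1.66+0.00)/2 = 0.83 → q = 7.8×0.77×0.83 = 4.985 ft³/s
Q = Σ q = 333.2 ft³/s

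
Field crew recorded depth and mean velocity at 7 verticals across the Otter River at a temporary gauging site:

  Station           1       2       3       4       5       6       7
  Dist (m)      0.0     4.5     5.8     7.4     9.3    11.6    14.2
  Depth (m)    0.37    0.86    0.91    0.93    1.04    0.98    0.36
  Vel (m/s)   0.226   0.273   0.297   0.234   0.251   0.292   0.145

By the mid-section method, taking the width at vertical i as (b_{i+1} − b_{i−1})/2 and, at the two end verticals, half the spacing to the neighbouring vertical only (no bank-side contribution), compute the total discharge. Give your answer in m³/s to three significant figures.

2.96 m³/s

w_1 = (4.5 − 0.0)/2 = 2.25 m; q_1 = 0.226 × 0.37 × 2.25 = 0.1881 m³/s
w_2 = (5.8 − 0.0)/2 = 2.9 m; q_2 = 0.273 × 0.86 × 2.9 = 0.6809 m³/s
w_3 = (7.4 − 4.5)/2 = 1.45 m; q_3 = 0.297 × 0.91 × 1.45 = 0.3919 m³/s
w_4 = (9.3 − 5.8)/2 = 1.75 m; q_4 = 0.234 × 0.93 × 1.75 = 0.3808 m³/s
w_5 = (11.6 − 7.4)/2 = 2.1 m; q_5 = 0.251 × 1.04 × 2.1 = 0.5482 m³/s
w_6 = (14.2 − 9.3)/2 = 2.45 m; q_6 = 0.292 × 0.98 × 2.45 = 0.7011 m³/s
w_7 = (14.2 − 11.6)/2 = 1.3 m; q_7 = 0.145 × 0.36 × 1.3 = 0.06786 m³/s
Q = Σ qᵢ = 2.959 m³/s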